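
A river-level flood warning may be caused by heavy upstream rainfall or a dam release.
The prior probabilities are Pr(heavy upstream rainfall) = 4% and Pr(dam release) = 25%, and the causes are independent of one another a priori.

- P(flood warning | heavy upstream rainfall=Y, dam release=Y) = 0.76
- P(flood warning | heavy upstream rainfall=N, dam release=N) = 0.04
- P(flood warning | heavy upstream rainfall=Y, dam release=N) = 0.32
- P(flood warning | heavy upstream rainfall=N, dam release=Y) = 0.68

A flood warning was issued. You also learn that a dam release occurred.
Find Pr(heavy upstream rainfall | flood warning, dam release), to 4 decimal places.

P(flood warning | dam release) = 0.68*0.96 + 0.76*0.04 = 0.652800 + 0.030400 = 0.683200
Of this, 0.030400 comes from 0.76*0.04 (the heavy upstream rainfall=true cases).
P(heavy upstream rainfall | flood warning, dam release) = 0.030400 / 0.683200 ≈ 0.0445

Pr(heavy upstream rainfall | flood warning, dam release) ≈ 0.0445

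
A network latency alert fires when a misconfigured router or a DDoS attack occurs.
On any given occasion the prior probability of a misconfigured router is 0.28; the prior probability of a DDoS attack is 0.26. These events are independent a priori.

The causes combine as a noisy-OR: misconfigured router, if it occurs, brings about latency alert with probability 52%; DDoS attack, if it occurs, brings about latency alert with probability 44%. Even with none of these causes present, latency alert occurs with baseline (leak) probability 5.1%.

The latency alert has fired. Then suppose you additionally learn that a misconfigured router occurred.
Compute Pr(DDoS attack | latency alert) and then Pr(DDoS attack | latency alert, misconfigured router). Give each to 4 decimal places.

Under noisy-OR, P(latency alert | causes) = 1 − (1−0.051)·∏(1−qᵢ) over the active causes.
For the numerator, keep only DDoS attack=true terms: 0.087714 + 0.054229 = 0.141943
The normalizing constant is 0.051×0.72×0.74 + 0.46856×0.72×0.26 + 0.54448×0.28×0.74 + 0.744909×0.28×0.26 = 0.281932
Posterior = 0.141943 / 0.281932 ≈ 0.5035

With the extra evidence:
Weight on DDoS attack=true, given the evidence: 0.744909*0.26 = 0.193676
Denominator P(latency alert | misconfigured router): 0.54448*0.74 + 0.744909*0.26 = 0.596591
P(DDoS attack | latency alert, misconfigured router) = 0.193676/0.596591 ≈ 0.3246

Pr(DDoS attack | latency alert) ≈ 0.5035; Pr(DDoS attack | latency alert, misconfigured router) ≈ 0.3246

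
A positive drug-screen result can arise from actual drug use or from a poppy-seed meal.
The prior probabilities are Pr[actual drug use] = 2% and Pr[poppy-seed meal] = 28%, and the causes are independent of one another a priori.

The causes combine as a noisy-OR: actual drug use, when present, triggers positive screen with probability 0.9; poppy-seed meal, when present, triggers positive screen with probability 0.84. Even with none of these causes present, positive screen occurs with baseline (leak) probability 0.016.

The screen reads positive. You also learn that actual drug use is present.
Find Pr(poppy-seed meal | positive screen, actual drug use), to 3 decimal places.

Pr(poppy-seed meal | positive screen, actual drug use) ≈ 0.298

Under noisy-OR, P(positive screen | causes) = 1 − (1−0.016)·∏(1−qᵢ) over the active causes.
P(positive screen | actual drug use) = 0.9016·0.72 + 0.984256·0.28 = 0.649152 + 0.275592 = 0.924744
Of this, 0.275592 comes from 0.984256·0.28 (the poppy-seed meal=true cases).
P(poppy-seed meal | positive screen, actual drug use) = 0.275592 / 0.924744 ≈ 0.298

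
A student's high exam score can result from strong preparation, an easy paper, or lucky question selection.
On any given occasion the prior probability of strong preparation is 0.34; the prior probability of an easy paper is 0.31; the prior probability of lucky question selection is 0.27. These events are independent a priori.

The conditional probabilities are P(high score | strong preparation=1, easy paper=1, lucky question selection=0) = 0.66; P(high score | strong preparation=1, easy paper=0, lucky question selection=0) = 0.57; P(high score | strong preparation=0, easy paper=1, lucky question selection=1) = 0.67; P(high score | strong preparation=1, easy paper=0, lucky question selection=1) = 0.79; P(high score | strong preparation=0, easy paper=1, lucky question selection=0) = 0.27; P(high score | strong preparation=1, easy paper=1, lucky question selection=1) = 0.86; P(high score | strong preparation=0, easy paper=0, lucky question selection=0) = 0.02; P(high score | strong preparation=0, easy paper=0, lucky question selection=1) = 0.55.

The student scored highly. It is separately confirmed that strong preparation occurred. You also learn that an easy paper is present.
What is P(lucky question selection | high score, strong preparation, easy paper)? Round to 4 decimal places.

P(lucky question selection | high score, strong preparation, easy paper) ≈ 0.3252

P(high score | strong preparation, easy paper) = 0.66·0.73 + 0.86·0.27 = 0.481800 + 0.232200 = 0.714000
The lucky question selection-present share is 0.86·0.27 = 0.232200.
So P(lucky question selection | high score, strong preparation, easy paper) = 0.232200/0.714000 ≈ 0.3252.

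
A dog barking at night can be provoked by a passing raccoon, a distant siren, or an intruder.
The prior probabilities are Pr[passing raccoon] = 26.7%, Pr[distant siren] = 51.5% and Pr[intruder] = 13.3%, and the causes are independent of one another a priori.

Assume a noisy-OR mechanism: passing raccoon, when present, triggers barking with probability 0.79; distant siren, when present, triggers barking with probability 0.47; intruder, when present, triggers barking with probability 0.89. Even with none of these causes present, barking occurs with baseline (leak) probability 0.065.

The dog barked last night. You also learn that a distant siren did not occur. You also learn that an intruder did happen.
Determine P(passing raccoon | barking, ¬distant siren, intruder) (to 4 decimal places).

Under noisy-OR, P(barking | causes) = 1 − (1−0.065)·∏(1−qᵢ) over the active causes.
Sum P(barking|·) weighted by the priors over both values of passing raccoon:
  P(barking | ¬distant siren, intruder) = 0.89715×0.733 + 0.978402×0.267
        = 0.657611 + 0.261233 = 0.918844
Keeping only the passing raccoon-present terms gives 0.261233, so
  P(passing raccoon | barking, ¬distant siren, intruder) = 0.261233 / 0.918844 ≈ 0.2843

P(passing raccoon | barking, ¬distant siren, intruder) ≈ 0.2843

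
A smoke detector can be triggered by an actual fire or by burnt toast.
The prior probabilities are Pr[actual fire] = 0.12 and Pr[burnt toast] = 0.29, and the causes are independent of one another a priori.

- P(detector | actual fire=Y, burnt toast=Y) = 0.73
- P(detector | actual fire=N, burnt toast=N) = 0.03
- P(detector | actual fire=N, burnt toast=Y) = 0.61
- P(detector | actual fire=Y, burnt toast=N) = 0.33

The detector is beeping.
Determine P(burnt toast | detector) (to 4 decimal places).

Weight on burnt toast=true, given the evidence: 0.155672 + 0.025404 = 0.181076
The normalizing constant is 0.03×0.88×0.71 + 0.61×0.88×0.29 + 0.33×0.12×0.71 + 0.73×0.12×0.29 = 0.227936
Posterior = 0.181076 / 0.227936 ≈ 0.7944

P(burnt toast | detector) ≈ 0.7944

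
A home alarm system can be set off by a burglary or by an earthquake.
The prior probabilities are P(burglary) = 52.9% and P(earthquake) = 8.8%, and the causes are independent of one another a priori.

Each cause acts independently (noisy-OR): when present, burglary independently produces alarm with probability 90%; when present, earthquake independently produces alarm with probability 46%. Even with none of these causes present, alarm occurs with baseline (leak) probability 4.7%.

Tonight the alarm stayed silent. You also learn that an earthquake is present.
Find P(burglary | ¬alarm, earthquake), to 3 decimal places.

Under noisy-OR, P(alarm | causes) = 1 − (1−0.047)·∏(1−qᵢ) over the active causes.
Numerator (weight on configurations with burglary): 0.051462*0.529 = 0.027223
The normalizing constant is 0.51462*0.471 + 0.051462*0.529 = 0.269609
P(burglary | ¬alarm, earthquake) = 0.027223/0.269609 ≈ 0.101

P(burglary | ¬alarm, earthquake) ≈ 0.101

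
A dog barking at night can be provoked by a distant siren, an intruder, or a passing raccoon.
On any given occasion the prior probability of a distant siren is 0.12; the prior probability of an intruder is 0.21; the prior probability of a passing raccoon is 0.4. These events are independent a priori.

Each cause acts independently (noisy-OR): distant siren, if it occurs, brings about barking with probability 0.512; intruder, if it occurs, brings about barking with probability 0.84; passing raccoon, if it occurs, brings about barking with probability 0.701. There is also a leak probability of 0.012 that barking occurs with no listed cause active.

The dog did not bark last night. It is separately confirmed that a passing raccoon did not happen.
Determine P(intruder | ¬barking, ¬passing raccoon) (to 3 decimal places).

P(intruder | ¬barking, ¬passing raccoon) ≈ 0.041

Under noisy-OR, P(barking | causes) = 1 − (1−0.012)·∏(1−qᵢ) over the active causes.
P(¬barking | ¬passing raccoon) = 0.988·0.88·0.79 + 0.15808·0.88·0.21 + 0.482144·0.12·0.79 + 0.077143·0.12·0.21 = 0.686858 + 0.029213 + 0.045707 + 0.001944 = 0.763722
Restricting to configurations with intruder present: 0.029213 + 0.001944 = 0.031157.
So P(intruder | ¬barking, ¬passing raccoon) = 0.031157/0.763722 ≈ 0.041.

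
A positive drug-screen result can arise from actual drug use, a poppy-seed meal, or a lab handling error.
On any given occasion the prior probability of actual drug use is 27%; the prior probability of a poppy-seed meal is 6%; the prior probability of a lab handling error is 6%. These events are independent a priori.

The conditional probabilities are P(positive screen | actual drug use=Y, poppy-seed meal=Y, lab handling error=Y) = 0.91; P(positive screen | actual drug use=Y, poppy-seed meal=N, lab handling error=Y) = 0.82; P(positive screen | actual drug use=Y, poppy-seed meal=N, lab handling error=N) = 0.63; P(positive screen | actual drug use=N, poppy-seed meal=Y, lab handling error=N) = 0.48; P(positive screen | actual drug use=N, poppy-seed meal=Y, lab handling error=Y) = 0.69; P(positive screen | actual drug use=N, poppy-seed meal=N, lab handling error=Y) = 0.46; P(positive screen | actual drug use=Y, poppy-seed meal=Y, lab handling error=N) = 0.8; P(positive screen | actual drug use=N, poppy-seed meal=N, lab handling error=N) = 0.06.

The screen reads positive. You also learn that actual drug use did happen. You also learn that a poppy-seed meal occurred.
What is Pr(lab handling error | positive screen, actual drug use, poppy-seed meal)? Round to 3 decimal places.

Enumerate both values of lab handling error and weight by the priors:
  P(positive screen | actual drug use, poppy-seed meal) = 0.8×0.94 + 0.91×0.06
        = 0.752000 + 0.054600 = 0.806600
The terms with lab handling error present sum to 0.054600, so
  P(lab handling error | positive screen, actual drug use, poppy-seed meal) = 0.054600 / 0.806600 ≈ 0.068

Pr(lab handling error | positive screen, actual drug use, poppy-seed meal) ≈ 0.068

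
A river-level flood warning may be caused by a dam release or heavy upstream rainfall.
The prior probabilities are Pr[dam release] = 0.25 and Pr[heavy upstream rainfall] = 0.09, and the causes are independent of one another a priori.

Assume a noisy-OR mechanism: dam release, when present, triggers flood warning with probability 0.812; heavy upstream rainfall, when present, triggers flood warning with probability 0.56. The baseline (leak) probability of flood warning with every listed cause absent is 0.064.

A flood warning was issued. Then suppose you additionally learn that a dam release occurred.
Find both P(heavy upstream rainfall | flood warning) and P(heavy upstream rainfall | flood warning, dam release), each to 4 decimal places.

Under noisy-OR, P(flood warning | causes) = 1 − (1−0.064)·∏(1−qᵢ) over the active causes.
For the numerator, keep only heavy upstream rainfall=true terms: 0.039701 + 0.020758 = 0.060459
Denominator P(flood warning): 0.064*0.75*0.91 + 0.58816*0.75*0.09 + 0.824032*0.25*0.91 + 0.922574*0.25*0.09 = 0.291606
P(heavy upstream rainfall | flood warning) = 0.060459/0.291606 ≈ 0.2073

With the extra evidence:
Weight on heavy upstream rainfall=true, given the evidence: 0.922574·0.09 = 0.083032
Denominator P(flood warning | dam release): 0.824032·0.91 + 0.922574·0.09 = 0.832901
P(heavy upstream rainfall | flood warning, dam release) = 0.083032/0.832901 ≈ 0.0997
The drop from 0.2073 to 0.0997 is the explaining-away (discounting) effect.

P(heavy upstream rainfall | flood warning) ≈ 0.2073; P(heavy upstream rainfall | flood warning, dam release) ≈ 0.0997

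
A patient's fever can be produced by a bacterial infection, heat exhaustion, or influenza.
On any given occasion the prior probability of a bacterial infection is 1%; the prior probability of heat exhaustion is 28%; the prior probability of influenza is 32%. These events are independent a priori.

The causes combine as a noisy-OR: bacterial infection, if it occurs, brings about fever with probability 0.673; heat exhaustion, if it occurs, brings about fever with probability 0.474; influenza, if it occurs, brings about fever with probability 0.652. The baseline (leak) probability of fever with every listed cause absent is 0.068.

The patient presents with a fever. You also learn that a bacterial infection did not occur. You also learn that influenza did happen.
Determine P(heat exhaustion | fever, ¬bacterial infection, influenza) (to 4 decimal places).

Under noisy-OR, P(fever | causes) = 1 − (1−0.068)·∏(1−qᵢ) over the active causes.
Numerator (weight on configurations with heat exhaustion): 0.829399·0.28 = 0.232232
The normalizing constant is 0.675664·0.72 + 0.829399·0.28 = 0.718710
Posterior = 0.232232 / 0.718710 ≈ 0.3231

P(heat exhaustion | fever, ¬bacterial infection, influenza) ≈ 0.3231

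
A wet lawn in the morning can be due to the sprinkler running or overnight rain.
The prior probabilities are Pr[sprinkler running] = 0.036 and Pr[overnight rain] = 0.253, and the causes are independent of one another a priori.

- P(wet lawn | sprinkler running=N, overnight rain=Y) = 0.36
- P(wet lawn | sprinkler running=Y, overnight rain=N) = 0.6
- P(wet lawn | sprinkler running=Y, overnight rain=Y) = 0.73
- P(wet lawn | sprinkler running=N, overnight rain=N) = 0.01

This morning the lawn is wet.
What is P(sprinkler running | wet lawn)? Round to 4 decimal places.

P(sprinkler running | wet lawn) ≈ 0.1934

P(wet lawn) = 0.01*0.964*0.747 + 0.36*0.964*0.253 + 0.6*0.036*0.747 + 0.73*0.036*0.253 = 0.007201 + 0.087801 + 0.016135 + 0.006649 = 0.117786
The sprinkler running-present share is 0.016135 + 0.006649 = 0.022784.
So P(sprinkler running | wet lawn) = 0.022784/0.117786 ≈ 0.1934.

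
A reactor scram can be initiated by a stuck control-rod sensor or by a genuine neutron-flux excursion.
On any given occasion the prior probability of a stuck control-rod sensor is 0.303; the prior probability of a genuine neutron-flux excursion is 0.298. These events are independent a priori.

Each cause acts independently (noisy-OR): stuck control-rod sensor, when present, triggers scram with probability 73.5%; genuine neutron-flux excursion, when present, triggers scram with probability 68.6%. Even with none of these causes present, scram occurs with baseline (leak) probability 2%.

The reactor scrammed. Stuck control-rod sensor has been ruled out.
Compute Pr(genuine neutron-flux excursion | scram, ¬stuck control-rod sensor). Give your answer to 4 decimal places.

Pr(genuine neutron-flux excursion | scram, ¬stuck control-rod sensor) ≈ 0.9363

Under noisy-OR, P(scram | causes) = 1 − (1−0.02)·∏(1−qᵢ) over the active causes.
For the numerator, keep only genuine neutron-flux excursion=true terms: 0.69228·0.298 = 0.206299
The normalizing constant is 0.02·0.702 + 0.69228·0.298 = 0.220339
P(genuine neutron-flux excursion | scram, ¬stuck control-rod sensor) = 0.206299/0.220339 ≈ 0.9363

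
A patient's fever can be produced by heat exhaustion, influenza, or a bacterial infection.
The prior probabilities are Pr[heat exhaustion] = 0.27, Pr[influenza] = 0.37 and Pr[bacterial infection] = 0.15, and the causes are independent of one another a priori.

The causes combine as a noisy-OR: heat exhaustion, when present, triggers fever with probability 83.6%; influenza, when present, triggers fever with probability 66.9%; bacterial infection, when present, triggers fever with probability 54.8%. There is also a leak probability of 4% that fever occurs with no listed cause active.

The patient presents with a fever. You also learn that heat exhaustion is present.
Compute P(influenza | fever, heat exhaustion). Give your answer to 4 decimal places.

Under noisy-OR, P(fever | causes) = 1 − (1−0.04)·∏(1−qᵢ) over the active causes.
P(fever | heat exhaustion) = 0.84256×0.63×0.85 + 0.928837×0.63×0.15 + 0.947887×0.37×0.85 + 0.976445×0.37×0.15 = 0.451191 + 0.087775 + 0.298110 + 0.054193 = 0.891269
Of this, 0.352303 comes from 0.298110 + 0.054193 (the influenza=true cases).
Hence the posterior is 0.352303/0.891269 ≈ 0.3953.

P(influenza | fever, heat exhaustion) ≈ 0.3953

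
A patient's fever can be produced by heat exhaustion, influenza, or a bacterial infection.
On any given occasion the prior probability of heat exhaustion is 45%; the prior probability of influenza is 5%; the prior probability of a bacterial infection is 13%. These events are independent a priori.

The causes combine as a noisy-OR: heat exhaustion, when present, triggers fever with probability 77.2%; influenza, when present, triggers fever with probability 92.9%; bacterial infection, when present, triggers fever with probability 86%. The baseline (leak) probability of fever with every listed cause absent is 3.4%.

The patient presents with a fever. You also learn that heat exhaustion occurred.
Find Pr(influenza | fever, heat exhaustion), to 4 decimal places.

Under noisy-OR, P(fever | causes) = 1 − (1−0.034)·∏(1−qᵢ) over the active causes.
Numerator (weight on configurations with influenza): 0.042820 + 0.006486 = 0.049306
The normalizing constant is 0.779752×0.95×0.87 + 0.969165×0.95×0.13 + 0.984362×0.05×0.87 + 0.997811×0.05×0.13 = 0.813463
Posterior = 0.049306 / 0.813463 ≈ 0.0606

Pr(influenza | fever, heat exhaustion) ≈ 0.0606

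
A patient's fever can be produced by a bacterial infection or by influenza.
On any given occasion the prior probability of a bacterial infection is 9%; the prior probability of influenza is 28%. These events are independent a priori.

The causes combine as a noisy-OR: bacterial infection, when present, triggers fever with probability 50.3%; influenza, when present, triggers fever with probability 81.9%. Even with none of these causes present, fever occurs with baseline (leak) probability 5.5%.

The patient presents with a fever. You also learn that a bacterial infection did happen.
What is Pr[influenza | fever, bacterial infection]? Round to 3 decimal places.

Under noisy-OR, P(fever | causes) = 1 − (1−0.055)·∏(1−qᵢ) over the active causes.
Enumerate both values of influenza and weight by the priors:
  P(fever | bacterial infection) = 0.530335×0.72 + 0.914991×0.28
        = 0.381841 + 0.256197 = 0.638038
Configurations with influenza contribute 0.256197, so
  P(influenza | fever, bacterial infection) = 0.256197 / 0.638038 ≈ 0.402

Pr[influenza | fever, bacterial infection] ≈ 0.402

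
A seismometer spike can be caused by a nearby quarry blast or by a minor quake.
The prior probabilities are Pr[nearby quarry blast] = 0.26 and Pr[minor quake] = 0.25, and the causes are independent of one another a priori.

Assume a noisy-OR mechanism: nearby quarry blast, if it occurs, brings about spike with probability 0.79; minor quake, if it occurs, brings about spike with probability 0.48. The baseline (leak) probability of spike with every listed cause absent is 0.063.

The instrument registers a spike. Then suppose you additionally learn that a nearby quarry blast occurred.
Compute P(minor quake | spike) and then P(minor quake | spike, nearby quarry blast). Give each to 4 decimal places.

P(minor quake | spike) ≈ 0.4443; P(minor quake | spike, nearby quarry blast) ≈ 0.2714

Under noisy-OR, P(spike | causes) = 1 − (1−0.063)·∏(1−qᵢ) over the active causes.
Weight on minor quake=true, given the evidence: 0.094861 + 0.058349 = 0.153210
Denominator P(spike): 0.063×0.74×0.75 + 0.51276×0.74×0.25 + 0.80323×0.26×0.75 + 0.89768×0.26×0.25 = 0.344805
Posterior = 0.153210 / 0.344805 ≈ 0.4443

Now condition on the additional information:
Weight on minor quake=true, given the evidence: 0.89768·0.25 = 0.224420
Denominator P(spike | nearby quarry blast): 0.80323·0.75 + 0.89768·0.25 = 0.826842
Posterior = 0.224420 / 0.826842 ≈ 0.2714
The drop from 0.4443 to 0.2714 is the explaining-away (discounting) effect.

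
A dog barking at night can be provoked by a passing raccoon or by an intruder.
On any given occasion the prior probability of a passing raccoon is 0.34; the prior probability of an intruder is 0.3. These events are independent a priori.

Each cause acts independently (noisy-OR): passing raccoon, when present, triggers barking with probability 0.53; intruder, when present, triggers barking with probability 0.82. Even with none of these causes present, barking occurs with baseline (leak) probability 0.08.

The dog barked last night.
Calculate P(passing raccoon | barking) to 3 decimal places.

Under noisy-OR, P(barking | causes) = 1 − (1−0.08)·∏(1−qᵢ) over the active causes.
P(barking) = 0.08·0.66·0.7 + 0.8344·0.66·0.3 + 0.5676·0.34·0.7 + 0.922168·0.34·0.3 = 0.036960 + 0.165211 + 0.135089 + 0.094061 = 0.431321
The passing raccoon-present share is 0.135089 + 0.094061 = 0.229150.
Hence the posterior is 0.229150/0.431321 ≈ 0.531.

P(passing raccoon | barking) ≈ 0.531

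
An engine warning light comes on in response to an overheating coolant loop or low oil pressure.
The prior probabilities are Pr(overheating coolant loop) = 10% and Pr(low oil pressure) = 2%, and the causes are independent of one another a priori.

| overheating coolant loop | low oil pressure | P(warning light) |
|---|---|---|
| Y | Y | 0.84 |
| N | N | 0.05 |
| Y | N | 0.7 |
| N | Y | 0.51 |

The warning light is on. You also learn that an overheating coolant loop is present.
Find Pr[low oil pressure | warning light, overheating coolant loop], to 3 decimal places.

Pr[low oil pressure | warning light, overheating coolant loop] ≈ 0.024

By total probability over both values of low oil pressure:
  P(warning light | overheating coolant loop) = 0.7×0.98 + 0.84×0.02
        = 0.686000 + 0.016800 = 0.702800
The terms with low oil pressure present sum to 0.016800, so
  P(low oil pressure | warning light, overheating coolant loop) = 0.016800 / 0.702800 ≈ 0.024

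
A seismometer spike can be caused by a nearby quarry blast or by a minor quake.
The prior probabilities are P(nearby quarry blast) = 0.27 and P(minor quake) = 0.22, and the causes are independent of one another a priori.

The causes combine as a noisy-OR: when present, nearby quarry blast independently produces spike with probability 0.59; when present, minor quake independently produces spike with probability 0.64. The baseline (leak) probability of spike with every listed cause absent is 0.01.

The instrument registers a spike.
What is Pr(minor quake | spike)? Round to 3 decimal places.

Pr(minor quake | spike) ≈ 0.541

Under noisy-OR, P(spike | causes) = 1 − (1−0.01)·∏(1−qᵢ) over the active causes.
Weight on minor quake=true, given the evidence: 0.103362 + 0.050720 = 0.154082
Denominator P(spike): 0.01·0.73·0.78 + 0.6436·0.73·0.22 + 0.5941·0.27·0.78 + 0.853876·0.27·0.22 = 0.284893
P(minor quake | spike) = 0.154082/0.284893 ≈ 0.541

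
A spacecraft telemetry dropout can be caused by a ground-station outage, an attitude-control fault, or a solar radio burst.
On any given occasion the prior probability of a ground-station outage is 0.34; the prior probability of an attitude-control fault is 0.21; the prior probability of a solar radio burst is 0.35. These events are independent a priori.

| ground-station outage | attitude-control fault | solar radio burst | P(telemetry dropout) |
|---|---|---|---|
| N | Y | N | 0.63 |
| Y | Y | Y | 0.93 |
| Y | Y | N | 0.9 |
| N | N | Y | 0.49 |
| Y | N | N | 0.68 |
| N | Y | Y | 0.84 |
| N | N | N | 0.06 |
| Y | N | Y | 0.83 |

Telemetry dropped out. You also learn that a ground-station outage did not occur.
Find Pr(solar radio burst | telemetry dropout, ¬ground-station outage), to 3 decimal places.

Enumerate the 4 (attitude-control fault, solar radio burst) configurations and weight by the priors:
  P(telemetry dropout | ¬ground-station outage) = 0.06×0.79×0.65 + 0.49×0.79×0.35 + 0.63×0.21×0.65 + 0.84×0.21×0.35
        = 0.030810 + 0.135485 + 0.085995 + 0.061740 = 0.314030
Keeping only the solar radio burst-present terms gives 0.197225, so
  P(solar radio burst | telemetry dropout, ¬ground-station outage) = 0.197225 / 0.314030 ≈ 0.628

Pr(solar radio burst | telemetry dropout, ¬ground-station outage) ≈ 0.628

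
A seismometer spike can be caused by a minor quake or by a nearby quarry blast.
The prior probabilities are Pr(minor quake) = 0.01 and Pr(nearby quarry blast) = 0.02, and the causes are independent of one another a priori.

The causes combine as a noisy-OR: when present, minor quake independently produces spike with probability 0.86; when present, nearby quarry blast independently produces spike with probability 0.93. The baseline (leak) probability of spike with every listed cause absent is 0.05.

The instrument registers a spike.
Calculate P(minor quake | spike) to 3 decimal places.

Under noisy-OR, P(spike | causes) = 1 − (1−0.05)·∏(1−qᵢ) over the active causes.
Sum P(spike|·) weighted by the priors over the 4 (minor quake, nearby quarry blast) configurations:
  P(spike) = 0.05×0.99×0.98 + 0.9335×0.99×0.02 + 0.867×0.01×0.98 + 0.99069×0.01×0.02
        = 0.048510 + 0.018483 + 0.008497 + 0.000198 = 0.075688
Configurations with minor quake contribute 0.008695, so
  P(minor quake | spike) = 0.008695 / 0.075688 ≈ 0.115

P(minor quake | spike) ≈ 0.115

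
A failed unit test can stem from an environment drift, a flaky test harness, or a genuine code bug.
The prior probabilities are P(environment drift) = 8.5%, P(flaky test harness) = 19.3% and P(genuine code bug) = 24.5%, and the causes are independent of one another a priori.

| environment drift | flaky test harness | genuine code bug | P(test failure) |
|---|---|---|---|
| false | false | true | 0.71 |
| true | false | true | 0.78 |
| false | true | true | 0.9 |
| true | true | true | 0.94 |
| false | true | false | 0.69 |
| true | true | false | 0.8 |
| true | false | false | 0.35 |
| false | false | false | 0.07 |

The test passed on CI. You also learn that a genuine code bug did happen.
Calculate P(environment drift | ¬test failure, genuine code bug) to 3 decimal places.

P(¬test failure | genuine code bug) = 0.29·0.915·0.807 + 0.1·0.915·0.193 + 0.22·0.085·0.807 + 0.06·0.085·0.193 = 0.214137 + 0.017660 + 0.015091 + 0.000984 = 0.247872
Of this, 0.016075 comes from 0.015091 + 0.000984 (the environment drift=true cases).
P(environment drift | ¬test failure, genuine code bug) = 0.016075 / 0.247872 ≈ 0.065

P(environment drift | ¬test failure, genuine code bug) ≈ 0.065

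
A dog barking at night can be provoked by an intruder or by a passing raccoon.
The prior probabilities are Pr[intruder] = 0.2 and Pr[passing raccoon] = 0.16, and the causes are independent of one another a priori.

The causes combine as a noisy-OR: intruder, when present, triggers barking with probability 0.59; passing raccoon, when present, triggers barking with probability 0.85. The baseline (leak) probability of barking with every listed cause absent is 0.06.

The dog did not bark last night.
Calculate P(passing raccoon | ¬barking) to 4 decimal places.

Under noisy-OR, P(barking | causes) = 1 − (1−0.06)·∏(1−qᵢ) over the active causes.
P(¬barking) = 0.94*0.8*0.84 + 0.141*0.8*0.16 + 0.3854*0.2*0.84 + 0.05781*0.2*0.16 = 0.631680 + 0.018048 + 0.064747 + 0.001850 = 0.716325
Restricting to configurations with passing raccoon present: 0.018048 + 0.001850 = 0.019898.
So P(passing raccoon | ¬barking) = 0.019898/0.716325 ≈ 0.0278.

P(passing raccoon | ¬barking) ≈ 0.0278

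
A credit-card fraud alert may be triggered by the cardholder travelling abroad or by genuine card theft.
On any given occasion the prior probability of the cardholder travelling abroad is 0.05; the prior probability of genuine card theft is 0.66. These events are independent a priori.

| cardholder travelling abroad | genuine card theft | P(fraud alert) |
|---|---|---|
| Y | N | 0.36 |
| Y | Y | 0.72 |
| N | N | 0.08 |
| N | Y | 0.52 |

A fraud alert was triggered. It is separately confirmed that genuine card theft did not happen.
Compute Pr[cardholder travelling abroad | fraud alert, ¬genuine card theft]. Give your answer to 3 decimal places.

P(fraud alert | ¬genuine card theft) = 0.08*0.95 + 0.36*0.05 = 0.076000 + 0.018000 = 0.094000
Of this, 0.018000 comes from 0.36*0.05 (the cardholder travelling abroad=true cases).
So P(cardholder travelling abroad | fraud alert, ¬genuine card theft) = 0.018000/0.094000 ≈ 0.191.

Pr[cardholder travelling abroad | fraud alert, ¬genuine card theft] ≈ 0.191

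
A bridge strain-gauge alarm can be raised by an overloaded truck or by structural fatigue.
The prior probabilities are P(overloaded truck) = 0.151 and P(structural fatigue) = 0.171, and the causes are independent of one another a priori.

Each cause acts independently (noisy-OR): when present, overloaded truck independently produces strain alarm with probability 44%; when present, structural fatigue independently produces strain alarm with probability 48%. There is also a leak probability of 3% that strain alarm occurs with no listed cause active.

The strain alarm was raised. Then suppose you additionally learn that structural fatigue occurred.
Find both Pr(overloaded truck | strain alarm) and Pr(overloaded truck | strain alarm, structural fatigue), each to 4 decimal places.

Under noisy-OR, P(strain alarm | causes) = 1 − (1−0.03)·∏(1−qᵢ) over the active causes.
Numerator (weight on configurations with overloaded truck): 0.057182 + 0.018527 = 0.075709
The normalizing constant is 0.03*0.849*0.829 + 0.4956*0.849*0.171 + 0.4568*0.151*0.829 + 0.717536*0.151*0.171 = 0.168775
Posterior = 0.075709 / 0.168775 ≈ 0.4486

With the extra evidence:
Enumerate both values of overloaded truck and weight by the priors:
  P(strain alarm | structural fatigue) = 0.4956·0.849 + 0.717536·0.151
        = 0.420764 + 0.108348 = 0.529112
Keeping only the overloaded truck-present terms gives 0.108348, so
  P(overloaded truck | strain alarm, structural fatigue) = 0.108348 / 0.529112 ≈ 0.2048

Pr(overloaded truck | strain alarm) ≈ 0.4486; Pr(overloaded truck | strain alarm, structural fatigue) ≈ 0.2048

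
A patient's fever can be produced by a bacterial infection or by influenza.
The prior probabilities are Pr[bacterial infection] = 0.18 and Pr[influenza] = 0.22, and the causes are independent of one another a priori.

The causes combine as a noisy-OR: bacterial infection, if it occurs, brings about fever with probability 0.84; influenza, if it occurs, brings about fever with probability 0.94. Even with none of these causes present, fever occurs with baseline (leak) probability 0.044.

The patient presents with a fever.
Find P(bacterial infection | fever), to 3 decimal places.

Under noisy-OR, P(fever | causes) = 1 − (1−0.044)·∏(1−qᵢ) over the active causes.
Weight on bacterial infection=true, given the evidence: 0.118924 + 0.039237 = 0.158161
Normalizer over all consistent configurations: 0.044*0.82*0.78 + 0.94264*0.82*0.22 + 0.84704*0.18*0.78 + 0.990822*0.18*0.22 = 0.356355
Posterior = 0.158161 / 0.356355 ≈ 0.444

P(bacterial infection | fever) ≈ 0.444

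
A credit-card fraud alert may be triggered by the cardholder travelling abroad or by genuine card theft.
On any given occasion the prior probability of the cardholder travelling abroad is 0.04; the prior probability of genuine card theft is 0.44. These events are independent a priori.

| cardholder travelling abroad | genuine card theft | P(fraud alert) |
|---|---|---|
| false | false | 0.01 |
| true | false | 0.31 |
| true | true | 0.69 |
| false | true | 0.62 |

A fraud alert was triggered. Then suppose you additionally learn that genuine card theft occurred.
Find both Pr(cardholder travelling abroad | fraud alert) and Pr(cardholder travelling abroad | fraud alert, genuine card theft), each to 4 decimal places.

Pr(cardholder travelling abroad | fraud alert) ≈ 0.0667; Pr(cardholder travelling abroad | fraud alert, genuine card theft) ≈ 0.0443

Sum P(fraud alert|·) weighted by the priors over the 4 (cardholder travelling abroad, genuine card theft) configurations:
  P(fraud alert) = 0.01×0.96×0.56 + 0.62×0.96×0.44 + 0.31×0.04×0.56 + 0.69×0.04×0.44
        = 0.005376 + 0.261888 + 0.006944 + 0.012144 = 0.286352
Keeping only the cardholder travelling abroad-present terms gives 0.019088, so
  P(cardholder travelling abroad | fraud alert) = 0.019088 / 0.286352 ≈ 0.0667

With the extra evidence:
Enumerate both values of cardholder travelling abroad and weight by the priors:
  P(fraud alert | genuine card theft) = 0.62·0.96 + 0.69·0.04
        = 0.595200 + 0.027600 = 0.622800
Keeping only the cardholder travelling abroad-present terms gives 0.027600, so
  P(cardholder travelling abroad | fraud alert, genuine card theft) = 0.027600 / 0.622800 ≈ 0.0443
This is intercausal reasoning (explaining away): once genuine card theft accounts for the fraud alert, cardholder travelling abroad becomes less likely.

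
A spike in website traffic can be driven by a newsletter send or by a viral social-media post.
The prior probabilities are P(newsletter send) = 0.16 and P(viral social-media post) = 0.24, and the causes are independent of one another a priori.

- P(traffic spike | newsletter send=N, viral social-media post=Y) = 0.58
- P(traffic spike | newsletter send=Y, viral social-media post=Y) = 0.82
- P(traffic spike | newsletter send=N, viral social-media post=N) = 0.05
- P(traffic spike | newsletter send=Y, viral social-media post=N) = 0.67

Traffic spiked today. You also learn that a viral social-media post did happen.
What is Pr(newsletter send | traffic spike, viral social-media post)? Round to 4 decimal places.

Weight on newsletter send=true, given the evidence: 0.82*0.16 = 0.131200
Normalizer over all consistent configurations: 0.58*0.84 + 0.82*0.16 = 0.618400
P(newsletter send | traffic spike, viral social-media post) = 0.131200/0.618400 ≈ 0.2122

Pr(newsletter send | traffic spike, viral social-media post) ≈ 0.2122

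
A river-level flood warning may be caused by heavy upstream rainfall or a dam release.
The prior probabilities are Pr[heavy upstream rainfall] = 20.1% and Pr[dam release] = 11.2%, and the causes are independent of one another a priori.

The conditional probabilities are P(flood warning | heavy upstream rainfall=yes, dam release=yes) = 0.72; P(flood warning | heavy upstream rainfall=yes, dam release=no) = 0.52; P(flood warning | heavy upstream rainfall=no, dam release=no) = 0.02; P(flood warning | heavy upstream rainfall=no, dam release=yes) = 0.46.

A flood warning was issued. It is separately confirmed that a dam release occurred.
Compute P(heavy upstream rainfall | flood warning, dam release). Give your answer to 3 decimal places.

Numerator (weight on configurations with heavy upstream rainfall): 0.72×0.201 = 0.144720
Denominator P(flood warning | dam release): 0.46×0.799 + 0.72×0.201 = 0.512260
Posterior = 0.144720 / 0.512260 ≈ 0.283

P(heavy upstream rainfall | flood warning, dam release) ≈ 0.283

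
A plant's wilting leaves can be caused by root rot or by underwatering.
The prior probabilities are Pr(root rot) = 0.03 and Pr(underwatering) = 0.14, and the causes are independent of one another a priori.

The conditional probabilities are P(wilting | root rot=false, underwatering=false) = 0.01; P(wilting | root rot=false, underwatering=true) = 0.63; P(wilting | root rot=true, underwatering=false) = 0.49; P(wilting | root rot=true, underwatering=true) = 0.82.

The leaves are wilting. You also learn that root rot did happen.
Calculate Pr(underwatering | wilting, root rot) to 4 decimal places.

P(wilting | root rot) = 0.49·0.86 + 0.82·0.14 = 0.421400 + 0.114800 = 0.536200
Of this, 0.114800 comes from 0.82·0.14 (the underwatering=true cases).
P(underwatering | wilting, root rot) = 0.114800 / 0.536200 ≈ 0.2141

Pr(underwatering | wilting, root rot) ≈ 0.2141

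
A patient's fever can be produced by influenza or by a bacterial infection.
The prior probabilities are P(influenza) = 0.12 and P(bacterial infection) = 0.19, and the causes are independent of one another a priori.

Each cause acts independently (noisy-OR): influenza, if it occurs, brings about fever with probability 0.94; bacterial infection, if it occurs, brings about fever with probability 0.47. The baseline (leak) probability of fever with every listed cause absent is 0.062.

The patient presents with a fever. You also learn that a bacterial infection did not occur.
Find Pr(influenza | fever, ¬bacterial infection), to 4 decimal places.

Pr(influenza | fever, ¬bacterial infection) ≈ 0.6749

Under noisy-OR, P(fever | causes) = 1 − (1−0.062)·∏(1−qᵢ) over the active causes.
By total probability over both values of influenza:
  P(fever | ¬bacterial infection) = 0.062×0.88 + 0.94372×0.12
        = 0.054560 + 0.113246 = 0.167806
The terms with influenza present sum to 0.113246, so
  P(influenza | fever, ¬bacterial infection) = 0.113246 / 0.167806 ≈ 0.6749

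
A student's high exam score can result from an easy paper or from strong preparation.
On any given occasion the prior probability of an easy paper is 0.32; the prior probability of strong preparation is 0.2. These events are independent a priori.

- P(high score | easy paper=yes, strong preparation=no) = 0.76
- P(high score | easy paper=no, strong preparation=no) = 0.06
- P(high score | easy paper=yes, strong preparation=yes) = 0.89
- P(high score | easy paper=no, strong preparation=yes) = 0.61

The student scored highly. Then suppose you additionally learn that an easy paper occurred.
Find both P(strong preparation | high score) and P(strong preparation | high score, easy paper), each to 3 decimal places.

P(strong preparation | high score) ≈ 0.381; P(strong preparation | high score, easy paper) ≈ 0.226

P(high score) = 0.06·0.68·0.8 + 0.61·0.68·0.2 + 0.76·0.32·0.8 + 0.89·0.32·0.2 = 0.032640 + 0.082960 + 0.194560 + 0.056960 = 0.367120
Of this, 0.139920 comes from 0.082960 + 0.056960 (the strong preparation=true cases).
So P(strong preparation | high score) = 0.139920/0.367120 ≈ 0.381.

With the extra evidence:
Enumerate both values of strong preparation and weight by the priors:
  P(high score | easy paper) = 0.76×0.8 + 0.89×0.2
        = 0.608000 + 0.178000 = 0.786000
Configurations with strong preparation contribute 0.178000, so
  P(strong preparation | high score, easy paper) = 0.178000 / 0.786000 ≈ 0.226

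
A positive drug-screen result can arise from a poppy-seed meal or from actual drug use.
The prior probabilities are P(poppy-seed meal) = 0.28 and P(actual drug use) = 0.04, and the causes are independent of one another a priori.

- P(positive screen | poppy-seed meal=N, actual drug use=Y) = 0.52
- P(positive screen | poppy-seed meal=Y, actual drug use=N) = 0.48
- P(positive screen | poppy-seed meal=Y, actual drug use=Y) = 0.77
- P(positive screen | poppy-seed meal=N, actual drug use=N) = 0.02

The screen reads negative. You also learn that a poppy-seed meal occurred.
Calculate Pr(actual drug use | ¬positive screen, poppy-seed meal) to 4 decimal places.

Sum P(¬positive screen|·) weighted by the priors over both values of actual drug use:
  P(¬positive screen | poppy-seed meal) = 0.52·0.96 + 0.23·0.04
        = 0.499200 + 0.009200 = 0.508400
Keeping only the actual drug use-present terms gives 0.009200, so
  P(actual drug use | ¬positive screen, poppy-seed meal) = 0.009200 / 0.508400 ≈ 0.0181

Pr(actual drug use | ¬positive screen, poppy-seed meal) ≈ 0.0181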